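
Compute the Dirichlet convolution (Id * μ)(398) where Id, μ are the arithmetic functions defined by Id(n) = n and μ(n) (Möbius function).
(Id * μ)(398) = 198

Divisors of 398: [1, 2, 199, 398]. For each d | 398:
  d = 1: Id(1) · μ(398/1) = 1 · 1 = 1
  d = 2: Id(2) · μ(398/2) = 2 · -1 = -2
  d = 199: Id(199) · μ(398/199) = 199 · -1 = -199
  d = 398: Id(398) · μ(398/398) = 398 · 1 = 398
Summing: (Id * μ)(398) = 1 + -2 + -199 + 398 = 198.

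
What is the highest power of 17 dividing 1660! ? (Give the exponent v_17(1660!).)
v_17(1660!) = 102

Legendre's formula: v_p(n!) = Σ_{k ≥ 1} ⌊n / p^k⌋. For p = 17, n = 1660, the terms are:
  ⌊1660/17^1⌋ = ⌊1660/17⌋ = 97
  ⌊1660/17^2⌋ = ⌊1660/289⌋ = 5
(the next term ⌊1660/17^3⌋ = 0, terminating the sum). Summing: v_17(1660!) = 97 + 5 = 102.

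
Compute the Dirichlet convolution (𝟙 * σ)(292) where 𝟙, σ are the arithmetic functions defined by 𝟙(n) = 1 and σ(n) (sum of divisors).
(𝟙 * σ)(292) = 825

Divisors of 292: [1, 2, 4, 73, 146, 292]. For each d | 292:
  d = 1: 𝟙(1) · σ(292/1) = 1 · 518 = 518
  d = 2: 𝟙(2) · σ(292/2) = 1 · 222 = 222
  d = 4: 𝟙(4) · σ(292/4) = 1 · 74 = 74
  d = 73: 𝟙(73) · σ(292/73) = 1 · 7 = 7
  d = 146: 𝟙(146) · σ(292/146) = 1 · 3 = 3
  d = 292: 𝟙(292) · σ(292/292) = 1 · 1 = 1
Summing: (𝟙 * σ)(292) = 518 + 222 + 74 + 7 + 3 + 1 = 825.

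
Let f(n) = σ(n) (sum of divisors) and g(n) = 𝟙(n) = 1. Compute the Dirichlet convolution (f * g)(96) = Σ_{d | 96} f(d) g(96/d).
(σ * 𝟙)(96) = 600

Divisors of 96: [1, 2, 3, 4, 6, 8, 12, 16, 24, 32, 48, 96]. For each d | 96:
  d = 1: σ(1) · 𝟙(96/1) = 1 · 1 = 1
  d = 2: σ(2) · 𝟙(96/2) = 3 · 1 = 3
  d = 3: σ(3) · 𝟙(96/3) = 4 · 1 = 4
  d = 4: σ(4) · 𝟙(96/4) = 7 · 1 = 7
  d = 6: σ(6) · 𝟙(96/6) = 12 · 1 = 12
  d = 8: σ(8) · 𝟙(96/8) = 15 · 1 = 15
  d = 12: σ(12) · 𝟙(96/12) = 28 · 1 = 28
  d = 16: σ(16) · 𝟙(96/16) = 31 · 1 = 31
  d = 24: σ(24) · 𝟙(96/24) = 60 · 1 = 60
  d = 32: σ(32) · 𝟙(96/32) = 63 · 1 = 63
  d = 48: σ(48) · 𝟙(96/48) = 124 · 1 = 124
  d = 96: σ(96) · 𝟙(96/96) = 252 · 1 = 252
Summing: (σ * 𝟙)(96) = 1 + 3 + 4 + 7 + 12 + 15 + 28 + 31 + 60 + 63 + 124 + 252 = 600.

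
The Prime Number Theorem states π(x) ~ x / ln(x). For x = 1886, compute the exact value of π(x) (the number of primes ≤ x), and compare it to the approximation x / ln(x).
π(1886) = 289;  x/ln(x) ≈ 250.06;  relative error ≈ 13.47%.

Directly count primes up to 1886: π(1886) = 289. The PNT approximation gives 1886/ln(1886) ≈ 1886/7.54221 ≈ 250.06. Relative error (π(x) − x/ln(x)) / π(x) ≈ 13.47%; the approximation is known to undercount slightly (Li(x) is a better estimate).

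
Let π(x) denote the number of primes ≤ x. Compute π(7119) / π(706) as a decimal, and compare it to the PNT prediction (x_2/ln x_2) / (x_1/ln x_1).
π(7119)/π(706) = 911/126 ≈ 7.2302;  PNT prediction ≈ 7.4566.

π(706) = 126 and π(7119) = 911, so π(7119)/π(706) ≈ 7.2302. The PNT-predicted ratio is (7119/ln(7119)) / (706/ln(706)) ≈ 7.4566. The two agree to within a few percent, as expected.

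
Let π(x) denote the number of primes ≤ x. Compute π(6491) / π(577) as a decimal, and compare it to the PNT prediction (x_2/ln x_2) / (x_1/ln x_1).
π(6491)/π(577) = 842/106 ≈ 7.9434;  PNT prediction ≈ 8.1478.

π(577) = 106 and π(6491) = 842, so π(6491)/π(577) ≈ 7.9434. The PNT-predicted ratio is (6491/ln(6491)) / (577/ln(577)) ≈ 8.1478. The two agree to within a few percent, as expected.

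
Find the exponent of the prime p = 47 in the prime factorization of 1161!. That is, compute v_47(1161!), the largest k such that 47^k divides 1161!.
v_47(1161!) = 24

Legendre's formula: v_p(n!) = Σ_{k ≥ 1} ⌊n / p^k⌋. For p = 47, n = 1161, the terms are:
  ⌊1161/47^1⌋ = ⌊1161/47⌋ = 24
(the next term ⌊1161/47^2⌋ = 0, terminating the sum). Summing: v_47(1161!) = 24 = 24.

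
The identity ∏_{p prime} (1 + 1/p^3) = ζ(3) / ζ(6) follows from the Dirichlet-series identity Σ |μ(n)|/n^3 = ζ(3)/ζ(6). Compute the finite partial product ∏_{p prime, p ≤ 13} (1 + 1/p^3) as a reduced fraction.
∏ = 431631936/365525875

The primes p ≤ 13 are [2, 3, 5, 7, 11, 13]. For each, (1 + 1/p^3) = (p^3 + 1)/p^3. Multiplying these fractions over p ∈ [2, 3, 5, 7, 11, 13] gives 431631936/365525875. (In the limit P → ∞ this tends to ζ(3)/ζ(6).)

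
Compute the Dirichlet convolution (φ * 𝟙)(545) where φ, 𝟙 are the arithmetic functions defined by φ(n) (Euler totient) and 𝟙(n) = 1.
(φ * 𝟙)(545) = 545

Divisors of 545: [1, 5, 109, 545]. For each d | 545:
  d = 1: φ(1) · 𝟙(545/1) = 1 · 1 = 1
  d = 5: φ(5) · 𝟙(545/5) = 4 · 1 = 4
  d = 109: φ(109) · 𝟙(545/109) = 108 · 1 = 108
  d = 545: φ(545) · 𝟙(545/545) = 432 · 1 = 432
Summing: (φ * 𝟙)(545) = 1 + 4 + 108 + 432 = 545.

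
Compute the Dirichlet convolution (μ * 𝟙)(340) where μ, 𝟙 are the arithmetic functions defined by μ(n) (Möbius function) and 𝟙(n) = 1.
(μ * 𝟙)(340) = 0

Divisors of 340: [1, 2, 4, 5, 10, 17, 20, 34, 68, 85, 170, 340]. For each d | 340:
  d = 1: μ(1) · 𝟙(340/1) = 1 · 1 = 1
  d = 2: μ(2) · 𝟙(340/2) = -1 · 1 = -1
  d = 4: μ(4) · 𝟙(340/4) = 0 · 1 = 0
  d = 5: μ(5) · 𝟙(340/5) = -1 · 1 = -1
  d = 10: μ(10) · 𝟙(340/10) = 1 · 1 = 1
  d = 17: μ(17) · 𝟙(340/17) = -1 · 1 = -1
  d = 20: μ(20) · 𝟙(340/20) = 0 · 1 = 0
  d = 34: μ(34) · 𝟙(340/34) = 1 · 1 = 1
  d = 68: μ(68) · 𝟙(340/68) = 0 · 1 = 0
  d = 85: μ(85) · 𝟙(340/85) = 1 · 1 = 1
  d = 170: μ(170) · 𝟙(340/170) = -1 · 1 = -1
  d = 340: μ(340) · 𝟙(340/340) = 0 · 1 = 0
Summing: (μ * 𝟙)(340) = 1 + -1 + 0 + -1 + 1 + -1 + 0 + 1 + 0 + 1 + -1 + 0 = 0.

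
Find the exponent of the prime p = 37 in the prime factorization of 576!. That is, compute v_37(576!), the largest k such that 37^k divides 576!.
v_37(576!) = 15

Legendre's formula: v_p(n!) = Σ_{k ≥ 1} ⌊n / p^k⌋. For p = 37, n = 576, the terms are:
  ⌊576/37^1⌋ = ⌊576/37⌋ = 15
(the next term ⌊576/37^2⌋ = 0, terminating the sum). Summing: v_37(576!) = 15 = 15.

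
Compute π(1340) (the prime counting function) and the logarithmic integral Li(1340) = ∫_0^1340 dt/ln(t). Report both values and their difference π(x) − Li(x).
π(1340) = 217;  Li(1340) ≈ 225.77;  π(x) − Li(x) ≈ -8.77.

Direct count of primes ≤ 1340 gives π(1340) = 217. Numerical evaluation of the logarithmic integral gives Li(1340) ≈ 225.77. The difference π(x) − Li(x) ≈ -8.77 is typically negative for small/moderate x (Li(x) overestimates), though Littlewood's theorem shows this sign changes infinitely often.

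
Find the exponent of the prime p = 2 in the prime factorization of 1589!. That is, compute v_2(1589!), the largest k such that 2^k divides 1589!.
v_2(1589!) = 1583

Legendre's formula: v_p(n!) = Σ_{k ≥ 1} ⌊n / p^k⌋. For p = 2, n = 1589, the terms are:
  ⌊1589/2^1⌋ = ⌊1589/2⌋ = 794
  ⌊1589/2^2⌋ = ⌊1589/4⌋ = 397
  ⌊1589/2^3⌋ = ⌊1589/8⌋ = 198
  ⌊1589/2^4⌋ = ⌊1589/16⌋ = 99
  ⌊1589/2^5⌋ = ⌊1589/32⌋ = 49
  ⌊1589/2^6⌋ = ⌊1589/64⌋ = 24
  ⌊1589/2^7⌋ = ⌊1589/128⌋ = 12
  ⌊1589/2^8⌋ = ⌊1589/256⌋ = 6
  ⌊1589/2^9⌋ = ⌊1589/512⌋ = 3
  ⌊1589/2^10⌋ = ⌊1589/1024⌋ = 1
(the next term ⌊1589/2^11⌋ = 0, terminating the sum). Summing: v_2(1589!) = 794 + 397 + 198 + 99 + 49 + 24 + 12 + 6 + 3 + 1 = 1583.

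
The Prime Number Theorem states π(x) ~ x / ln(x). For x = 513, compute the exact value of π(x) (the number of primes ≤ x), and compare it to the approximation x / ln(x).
π(513) = 97;  x/ln(x) ≈ 82.21;  relative error ≈ 15.25%.

Directly count primes up to 513: π(513) = 97. The PNT approximation gives 513/ln(513) ≈ 513/6.24028 ≈ 82.21. Relative error (π(x) − x/ln(x)) / π(x) ≈ 15.25%; the approximation is known to undercount slightly (Li(x) is a better estimate).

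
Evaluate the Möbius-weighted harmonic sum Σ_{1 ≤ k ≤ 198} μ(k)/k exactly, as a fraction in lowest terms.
Σ μ(k)/k = -10619956756869560313065816620548852142822454316540788251493888218559666579195/412585138412243404033282153204433423786722919328407878608465087271542530344602

Values of μ(k) for 1 ≤ k ≤ 198: μ(1) = 1, μ(2) = -1, μ(3) = -1, μ(5) = -1, μ(6) = 1, μ(7) = -1, μ(10) = 1, μ(11) = -1, μ(13) = -1, μ(14) = 1, μ(15) = 1, μ(17) = -1, μ(19) = -1, μ(21) = 1, μ(22) = 1, μ(23) = -1, μ(26) = 1, μ(29) = -1, μ(30) = -1, μ(31) = -1, μ(33) = 1, μ(34) = 1, μ(35) = 1, μ(37) = -1, μ(38) = 1, μ(39) = 1, μ(41) = -1, μ(42) = -1, μ(43) = -1, μ(46) = 1, μ(47) = -1, μ(51) = 1, μ(53) = -1, μ(55) = 1, μ(57) = 1, μ(58) = 1, μ(59) = -1, μ(61) = -1, μ(62) = 1, μ(65) = 1, μ(66) = -1, μ(67) = -1, μ(69) = 1, μ(70) = -1, μ(71) = -1, μ(73) = -1, μ(74) = 1, μ(77) = 1, μ(78) = -1, μ(79) = -1, μ(82) = 1, μ(83) = -1, μ(85) = 1, μ(86) = 1, μ(87) = 1, μ(89) = -1, μ(91) = 1, μ(93) = 1, μ(94) = 1, μ(95) = 1, μ(97) = -1, μ(101) = -1, μ(102) = -1, μ(103) = -1, μ(105) = -1, μ(106) = 1, μ(107) = -1, μ(109) = -1, μ(110) = -1, μ(111) = 1, μ(113) = -1, μ(114) = -1, μ(115) = 1, μ(118) = 1, μ(119) = 1, μ(122) = 1, μ(123) = 1, μ(127) = -1, μ(129) = 1, μ(130) = -1, μ(131) = -1, μ(133) = 1, μ(134) = 1, μ(137) = -1, μ(138) = -1, μ(139) = -1, μ(141) = 1, μ(142) = 1, μ(143) = 1, μ(145) = 1, μ(146) = 1, μ(149) = -1, μ(151) = -1, μ(154) = -1, μ(155) = 1, μ(157) = -1, μ(158) = 1, μ(159) = 1, μ(161) = 1, μ(163) = -1, μ(165) = -1, μ(166) = 1, μ(167) = -1, μ(170) = -1, μ(173) = -1, μ(174) = -1, μ(177) = 1, μ(178) = 1, μ(179) = -1, μ(181) = -1, μ(182) = -1, μ(183) = 1, μ(185) = 1, μ(186) = -1, μ(187) = 1, μ(190) = -1, μ(191) = -1, μ(193) = -1, μ(194) = 1, μ(195) = -1, μ(197) = -1, with μ = 0 on non-squarefree integers. Summing μ(k)/k for k where μ(k) ≠ 0 gives -10619956756869560313065816620548852142822454316540788251493888218559666579195/412585138412243404033282153204433423786722919328407878608465087271542530344602 ≈ -0.0257. (PNT ⟺ this sum → 0 as n → ∞.)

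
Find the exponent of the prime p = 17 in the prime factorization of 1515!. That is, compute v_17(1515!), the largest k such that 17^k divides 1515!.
v_17(1515!) = 94

Legendre's formula: v_p(n!) = Σ_{k ≥ 1} ⌊n / p^k⌋. For p = 17, n = 1515, the terms are:
  ⌊1515/17^1⌋ = ⌊1515/17⌋ = 89
  ⌊1515/17^2⌋ = ⌊1515/289⌋ = 5
(the next term ⌊1515/17^3⌋ = 0, terminating the sum). Summing: v_17(1515!) = 89 + 5 = 94.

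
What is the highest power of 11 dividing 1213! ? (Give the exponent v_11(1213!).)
v_11(1213!) = 120

Legendre's formula: v_p(n!) = Σ_{k ≥ 1} ⌊n / p^k⌋. For p = 11, n = 1213, the terms are:
  ⌊1213/11^1⌋ = ⌊1213/11⌋ = 110
  ⌊1213/11^2⌋ = ⌊1213/121⌋ = 10
(the next term ⌊1213/11^3⌋ = 0, terminating the sum). Summing: v_11(1213!) = 110 + 10 = 120.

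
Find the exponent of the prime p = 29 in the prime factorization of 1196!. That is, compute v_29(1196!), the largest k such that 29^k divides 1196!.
v_29(1196!) = 42

Legendre's formula: v_p(n!) = Σ_{k ≥ 1} ⌊n / p^k⌋. For p = 29, n = 1196, the terms are:
  ⌊1196/29^1⌋ = ⌊1196/29⌋ = 41
  ⌊1196/29^2⌋ = ⌊1196/841⌋ = 1
(the next term ⌊1196/29^3⌋ = 0, terminating the sum). Summing: v_29(1196!) = 41 + 1 = 42.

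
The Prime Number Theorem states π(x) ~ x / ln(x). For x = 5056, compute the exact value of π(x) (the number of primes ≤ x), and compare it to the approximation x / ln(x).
π(5056) = 676;  x/ln(x) ≈ 592.85;  relative error ≈ 12.30%.

Directly count primes up to 5056: π(5056) = 676. The PNT approximation gives 5056/ln(5056) ≈ 5056/8.52833 ≈ 592.85. Relative error (π(x) − x/ln(x)) / π(x) ≈ 12.30%; the approximation is known to undercount slightly (Li(x) is a better estimate).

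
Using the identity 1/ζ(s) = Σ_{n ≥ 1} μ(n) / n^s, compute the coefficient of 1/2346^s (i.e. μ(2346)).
μ(2346) = 1

Factor n = 2346 = 2 · 3 · 17 · 23. μ(n) = 0 if any exponent ≥ 2 (not squarefree); otherwise μ(n) = (−1)^{ω(n)} where ω(n) is the number of distinct prime factors. Applying: μ(2346) = 1.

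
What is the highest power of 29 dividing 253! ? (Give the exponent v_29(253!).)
v_29(253!) = 8

Legendre's formula: v_p(n!) = Σ_{k ≥ 1} ⌊n / p^k⌋. For p = 29, n = 253, the terms are:
  ⌊253/29^1⌋ = ⌊253/29⌋ = 8
(the next term ⌊253/29^2⌋ = 0, terminating the sum). Summing: v_29(253!) = 8 = 8.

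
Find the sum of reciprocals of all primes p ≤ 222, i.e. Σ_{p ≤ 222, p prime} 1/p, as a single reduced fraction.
Σ 1/p = 3215488142498485484492183158345029261034221047849345857469577412562094716564064084247/1645783550795210387735581011435590727981167322669649249414629852197255934130751870910

π(222) = 47, so the primes ≤ 222 are [2, 3, 5, 7, 11, 13, 17, 19, 23, 29, 31, 37, 41, 43, 47, 53, 59, 61, 67, 71, 73, 79, 83, 89, 97, 101, 103, 107, 109, 113, 127, 131, 137, 139, 149, 151, 157, 163, 167, 173, 179, 181, 191, 193, 197, 199, 211]. Summing 1/p over these primes: 3215488142498485484492183158345029261034221047849345857469577412562094716564064084247/1645783550795210387735581011435590727981167322669649249414629852197255934130751870910 ≈ 1.9538. Mertens estimate ln ln(222) + 0.2615 ≈ 1.9484.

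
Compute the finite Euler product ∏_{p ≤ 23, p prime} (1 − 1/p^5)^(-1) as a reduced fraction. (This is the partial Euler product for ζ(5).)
∏ = 582482264223124461788463317320875/561738592476112179351889397970176

The primes p ≤ 23 are [2, 3, 5, 7, 11, 13, 17, 19, 23]. For each prime, (1 − 1/p^5)^(-1) = p^5 / (p^5 − 1). The product is (1 − 1/2^5)^(-1), (1 − 1/3^5)^(-1), (1 − 1/5^5)^(-1), (1 − 1/7^5)^(-1), (1 − 1/11^5)^(-1), (1 − 1/13^5)^(-1), (1 − 1/17^5)^(-1), (1 − 1/19^5)^(-1), (1 − 1/23^5)^(-1) = ∏ p^5 / (p^5 − 1) = 582482264223124461788463317320875/561738592476112179351889397970176.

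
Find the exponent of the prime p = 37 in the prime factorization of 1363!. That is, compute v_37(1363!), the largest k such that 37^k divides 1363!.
v_37(1363!) = 36

Legendre's formula: v_p(n!) = Σ_{k ≥ 1} ⌊n / p^k⌋. For p = 37, n = 1363, the terms are:
  ⌊1363/37^1⌋ = ⌊1363/37⌋ = 36
(the next term ⌊1363/37^2⌋ = 0, terminating the sum). Summing: v_37(1363!) = 36 = 36.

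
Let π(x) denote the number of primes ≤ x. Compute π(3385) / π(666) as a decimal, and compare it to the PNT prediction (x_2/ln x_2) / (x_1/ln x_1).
π(3385)/π(666) = 476/121 ≈ 3.9339;  PNT prediction ≈ 4.0658.

π(666) = 121 and π(3385) = 476, so π(3385)/π(666) ≈ 3.9339. The PNT-predicted ratio is (3385/ln(3385)) / (666/ln(666)) ≈ 4.0658. The two agree to within a few percent, as expected.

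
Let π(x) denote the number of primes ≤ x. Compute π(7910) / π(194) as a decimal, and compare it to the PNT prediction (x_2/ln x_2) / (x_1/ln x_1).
π(7910)/π(194) = 999/44 ≈ 22.7045;  PNT prediction ≈ 23.9294.

π(194) = 44 and π(7910) = 999, so π(7910)/π(194) ≈ 22.7045. The PNT-predicted ratio is (7910/ln(7910)) / (194/ln(194)) ≈ 23.9294. The two agree to within a few percent, as expected.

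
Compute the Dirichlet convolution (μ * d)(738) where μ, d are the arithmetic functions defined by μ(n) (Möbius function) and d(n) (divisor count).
(μ * d)(738) = 1

Divisors of 738: [1, 2, 3, 6, 9, 18, 41, 82, 123, 246, 369, 738]. For each d | 738:
  d = 1: μ(1) · d(738/1) = 1 · 12 = 12
  d = 2: μ(2) · d(738/2) = -1 · 6 = -6
  d = 3: μ(3) · d(738/3) = -1 · 8 = -8
  d = 6: μ(6) · d(738/6) = 1 · 4 = 4
  d = 9: μ(9) · d(738/9) = 0 · 4 = 0
  d = 18: μ(18) · d(738/18) = 0 · 2 = 0
  d = 41: μ(41) · d(738/41) = -1 · 6 = -6
  d = 82: μ(82) · d(738/82) = 1 · 3 = 3
  d = 123: μ(123) · d(738/123) = 1 · 4 = 4
  d = 246: μ(246) · d(738/246) = -1 · 2 = -2
  d = 369: μ(369) · d(738/369) = 0 · 2 = 0
  d = 738: μ(738) · d(738/738) = 0 · 1 = 0
Summing: (μ * d)(738) = 12 + -6 + -8 + 4 + 0 + 0 + -6 + 3 + 4 + -2 + 0 + 0 = 1.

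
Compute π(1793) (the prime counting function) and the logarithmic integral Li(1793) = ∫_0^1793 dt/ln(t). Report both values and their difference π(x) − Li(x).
π(1793) = 278;  Li(1793) ≈ 287.38;  π(x) − Li(x) ≈ -9.38.

Direct count of primes ≤ 1793 gives π(1793) = 278. Numerical evaluation of the logarithmic integral gives Li(1793) ≈ 287.38. The difference π(x) − Li(x) ≈ -9.38 is typically negative for small/moderate x (Li(x) overestimates), though Littlewood's theorem shows this sign changes infinitely often.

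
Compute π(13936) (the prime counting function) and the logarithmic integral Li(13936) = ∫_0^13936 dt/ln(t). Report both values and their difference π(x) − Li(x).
π(13936) = 1648;  Li(13936) ≈ 1665.55;  π(x) − Li(x) ≈ -17.55.

Direct count of primes ≤ 13936 gives π(13936) = 1648. Numerical evaluation of the logarithmic integral gives Li(13936) ≈ 1665.55. The difference π(x) − Li(x) ≈ -17.55 is typically negative for small/moderate x (Li(x) overestimates), though Littlewood's theorem shows this sign changes infinitely often.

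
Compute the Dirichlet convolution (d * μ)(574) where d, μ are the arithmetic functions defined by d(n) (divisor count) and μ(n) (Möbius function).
(d * μ)(574) = 1

Divisors of 574: [1, 2, 7, 14, 41, 82, 287, 574]. For each d | 574:
  d = 1: d(1) · μ(574/1) = 1 · -1 = -1
  d = 2: d(2) · μ(574/2) = 2 · 1 = 2
  d = 7: d(7) · μ(574/7) = 2 · 1 = 2
  d = 14: d(14) · μ(574/14) = 4 · -1 = -4
  d = 41: d(41) · μ(574/41) = 2 · 1 = 2
  d = 82: d(82) · μ(574/82) = 4 · -1 = -4
  d = 287: d(287) · μ(574/287) = 4 · -1 = -4
  d = 574: d(574) · μ(574/574) = 8 · 1 = 8
Summing: (d * μ)(574) = -1 + 2 + 2 + -4 + 2 + -4 + -4 + 8 = 1.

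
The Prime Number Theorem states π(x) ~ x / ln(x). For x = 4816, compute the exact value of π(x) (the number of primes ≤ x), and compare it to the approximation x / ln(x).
π(4816) = 648;  x/ln(x) ≈ 567.94;  relative error ≈ 12.35%.

Directly count primes up to 4816: π(4816) = 648. The PNT approximation gives 4816/ln(4816) ≈ 4816/8.47970 ≈ 567.94. Relative error (π(x) − x/ln(x)) / π(x) ≈ 12.35%; the approximation is known to undercount slightly (Li(x) is a better estimate).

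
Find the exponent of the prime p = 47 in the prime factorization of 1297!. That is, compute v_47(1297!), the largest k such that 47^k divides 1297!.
v_47(1297!) = 27

Legendre's formula: v_p(n!) = Σ_{k ≥ 1} ⌊n / p^k⌋. For p = 47, n = 1297, the terms are:
  ⌊1297/47^1⌋ = ⌊1297/47⌋ = 27
(the next term ⌊1297/47^2⌋ = 0, terminating the sum). Summing: v_47(1297!) = 27 = 27.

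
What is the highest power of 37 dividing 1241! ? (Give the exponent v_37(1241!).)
v_37(1241!) = 33

Legendre's formula: v_p(n!) = Σ_{k ≥ 1} ⌊n / p^k⌋. For p = 37, n = 1241, the terms are:
  ⌊1241/37^1⌋ = ⌊1241/37⌋ = 33
(the next term ⌊1241/37^2⌋ = 0, terminating the sum). Summing: v_37(1241!) = 33 = 33.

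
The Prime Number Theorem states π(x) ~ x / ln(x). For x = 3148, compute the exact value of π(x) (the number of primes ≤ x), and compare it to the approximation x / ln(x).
π(3148) = 446;  x/ln(x) ≈ 390.84;  relative error ≈ 12.37%.

Directly count primes up to 3148: π(3148) = 446. The PNT approximation gives 3148/ln(3148) ≈ 3148/8.05452 ≈ 390.84. Relative error (π(x) − x/ln(x)) / π(x) ≈ 12.37%; the approximation is known to undercount slightly (Li(x) is a better estimate).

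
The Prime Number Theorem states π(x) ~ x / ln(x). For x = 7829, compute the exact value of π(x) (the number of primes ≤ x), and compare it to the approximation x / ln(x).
π(7829) = 990;  x/ln(x) ≈ 873.23;  relative error ≈ 11.80%.

Directly count primes up to 7829: π(7829) = 990. The PNT approximation gives 7829/ln(7829) ≈ 7829/8.96559 ≈ 873.23. Relative error (π(x) − x/ln(x)) / π(x) ≈ 11.80%; the approximation is known to undercount slightly (Li(x) is a better estimate).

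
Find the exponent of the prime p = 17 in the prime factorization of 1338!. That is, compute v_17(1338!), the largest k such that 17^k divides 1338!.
v_17(1338!) = 82

Legendre's formula: v_p(n!) = Σ_{k ≥ 1} ⌊n / p^k⌋. For p = 17, n = 1338, the terms are:
  ⌊1338/17^1⌋ = ⌊1338/17⌋ = 78
  ⌊1338/17^2⌋ = ⌊1338/289⌋ = 4
(the next term ⌊1338/17^3⌋ = 0, terminating the sum). Summing: v_17(1338!) = 78 + 4 = 82.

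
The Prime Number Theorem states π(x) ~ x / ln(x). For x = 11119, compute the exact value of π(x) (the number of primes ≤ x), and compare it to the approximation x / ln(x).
π(11119) = 1348;  x/ln(x) ≈ 1193.49;  relative error ≈ 11.46%.

Directly count primes up to 11119: π(11119) = 1348. The PNT approximation gives 11119/ln(11119) ≈ 11119/9.31641 ≈ 1193.49. Relative error (π(x) − x/ln(x)) / π(x) ≈ 11.46%; the approximation is known to undercount slightly (Li(x) is a better estimate).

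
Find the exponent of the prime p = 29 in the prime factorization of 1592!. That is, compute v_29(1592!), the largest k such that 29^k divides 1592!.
v_29(1592!) = 55

Legendre's formula: v_p(n!) = Σ_{k ≥ 1} ⌊n / p^k⌋. For p = 29, n = 1592, the terms are:
  ⌊1592/29^1⌋ = ⌊1592/29⌋ = 54
  ⌊1592/29^2⌋ = ⌊1592/841⌋ = 1
(the next term ⌊1592/29^3⌋ = 0, terminating the sum). Summing: v_29(1592!) = 54 + 1 = 55.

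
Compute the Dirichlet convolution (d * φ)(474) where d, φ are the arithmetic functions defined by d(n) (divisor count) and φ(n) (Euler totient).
(d * φ)(474) = 960

Divisors of 474: [1, 2, 3, 6, 79, 158, 237, 474]. For each d | 474:
  d = 1: d(1) · φ(474/1) = 1 · 156 = 156
  d = 2: d(2) · φ(474/2) = 2 · 156 = 312
  d = 3: d(3) · φ(474/3) = 2 · 78 = 156
  d = 6: d(6) · φ(474/6) = 4 · 78 = 312
  d = 79: d(79) · φ(474/79) = 2 · 2 = 4
  d = 158: d(158) · φ(474/158) = 4 · 2 = 8
  d = 237: d(237) · φ(474/237) = 4 · 1 = 4
  d = 474: d(474) · φ(474/474) = 8 · 1 = 8
Summing: (d * φ)(474) = 156 + 312 + 156 + 312 + 4 + 8 + 4 + 8 = 960.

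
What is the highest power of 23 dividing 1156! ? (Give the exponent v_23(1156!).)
v_23(1156!) = 52

Legendre's formula: v_p(n!) = Σ_{k ≥ 1} ⌊n / p^k⌋. For p = 23, n = 1156, the terms are:
  ⌊1156/23^1⌋ = ⌊1156/23⌋ = 50
  ⌊1156/23^2⌋ = ⌊1156/529⌋ = 2
(the next term ⌊1156/23^3⌋ = 0, terminating the sum). Summing: v_23(1156!) = 50 + 2 = 52.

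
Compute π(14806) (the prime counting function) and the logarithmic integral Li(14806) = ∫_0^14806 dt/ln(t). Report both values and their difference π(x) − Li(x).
π(14806) = 1734;  Li(14806) ≈ 1756.44;  π(x) − Li(x) ≈ -22.44.

Direct count of primes ≤ 14806 gives π(14806) = 1734. Numerical evaluation of the logarithmic integral gives Li(14806) ≈ 1756.44. The difference π(x) − Li(x) ≈ -22.44 is typically negative for small/moderate x (Li(x) overestimates), though Littlewood's theorem shows this sign changes infinitely often.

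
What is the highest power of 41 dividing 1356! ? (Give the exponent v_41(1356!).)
v_41(1356!) = 33

Legendre's formula: v_p(n!) = Σ_{k ≥ 1} ⌊n / p^k⌋. For p = 41, n = 1356, the terms are:
  ⌊1356/41^1⌋ = ⌊1356/41⌋ = 33
(the next term ⌊1356/41^2⌋ = 0, terminating the sum). Summing: v_41(1356!) = 33 = 33.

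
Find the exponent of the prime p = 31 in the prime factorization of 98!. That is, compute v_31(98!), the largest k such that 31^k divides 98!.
v_31(98!) = 3

Legendre's formula: v_p(n!) = Σ_{k ≥ 1} ⌊n / p^k⌋. For p = 31, n = 98, the terms are:
  ⌊98/31^1⌋ = ⌊98/31⌋ = 3
(the next term ⌊98/31^2⌋ = 0, terminating the sum). Summing: v_31(98!) = 3 = 3.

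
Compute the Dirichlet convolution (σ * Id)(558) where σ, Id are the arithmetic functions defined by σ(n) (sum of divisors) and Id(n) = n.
(σ * Id)(558) = 10710

Divisors of 558: [1, 2, 3, 6, 9, 18, 31, 62, 93, 186, 279, 558]. For each d | 558:
  d = 1: σ(1) · Id(558/1) = 1 · 558 = 558
  d = 2: σ(2) · Id(558/2) = 3 · 279 = 837
  d = 3: σ(3) · Id(558/3) = 4 · 186 = 744
  d = 6: σ(6) · Id(558/6) = 12 · 93 = 1116
  d = 9: σ(9) · Id(558/9) = 13 · 62 = 806
  d = 18: σ(18) · Id(558/18) = 39 · 31 = 1209
  d = 31: σ(31) · Id(558/31) = 32 · 18 = 576
  d = 62: σ(62) · Id(558/62) = 96 · 9 = 864
  d = 93: σ(93) · Id(558/93) = 128 · 6 = 768
  d = 186: σ(186) · Id(558/186) = 384 · 3 = 1152
  d = 279: σ(279) · Id(558/279) = 416 · 2 = 832
  d = 558: σ(558) · Id(558/558) = 1248 · 1 = 1248
Summing: (σ * Id)(558) = 558 + 837 + 744 + 1116 + 806 + 1209 + 576 + 864 + 768 + 1152 + 832 + 1248 = 10710.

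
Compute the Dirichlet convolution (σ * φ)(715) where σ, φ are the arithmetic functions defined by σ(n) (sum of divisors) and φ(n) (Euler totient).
(σ * φ)(715) = 5720

Divisors of 715: [1, 5, 11, 13, 55, 65, 143, 715]. For each d | 715:
  d = 1: σ(1) · φ(715/1) = 1 · 480 = 480
  d = 5: σ(5) · φ(715/5) = 6 · 120 = 720
  d = 11: σ(11) · φ(715/11) = 12 · 48 = 576
  d = 13: σ(13) · φ(715/13) = 14 · 40 = 560
  d = 55: σ(55) · φ(715/55) = 72 · 12 = 864
  d = 65: σ(65) · φ(715/65) = 84 · 10 = 840
  d = 143: σ(143) · φ(715/143) = 168 · 4 = 672
  d = 715: σ(715) · φ(715/715) = 1008 · 1 = 1008
Summing: (σ * φ)(715) = 480 + 720 + 576 + 560 + 864 + 840 + 672 + 1008 = 5720.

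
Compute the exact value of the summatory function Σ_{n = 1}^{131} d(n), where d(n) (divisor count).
Σ_{n ≤ 131} d(n) = 659

Compute d(n) for each 1 ≤ n ≤ 131: d(1) = 1, d(2) = 2, d(3) = 2, d(4) = 3, d(5) = 2, d(6) = 4, d(7) = 2, d(8) = 4, d(9) = 3, d(10) = 4, d(11) = 2, d(12) = 6, d(13) = 2, d(14) = 4, d(15) = 4, d(16) = 5, d(17) = 2, d(18) = 6, d(19) = 2, d(20) = 6, d(21) = 4, d(22) = 4, d(23) = 2, d(24) = 8, d(25) = 3, d(26) = 4, d(27) = 4, d(28) = 6, d(29) = 2, d(30) = 8, d(31) = 2, d(32) = 6, d(33) = 4, d(34) = 4, d(35) = 4, d(36) = 9, d(37) = 2, d(38) = 4, d(39) = 4, d(40) = 8, d(41) = 2, d(42) = 8, d(43) = 2, d(44) = 6, d(45) = 6, d(46) = 4, d(47) = 2, d(48) = 10, d(49) = 3, d(50) = 6, d(51) = 4, d(52) = 6, d(53) = 2, d(54) = 8, d(55) = 4, d(56) = 8, d(57) = 4, d(58) = 4, d(59) = 2, d(60) = 12, d(61) = 2, d(62) = 4, d(63) = 6, d(64) = 7, d(65) = 4, d(66) = 8, d(67) = 2, d(68) = 6, d(69) = 4, d(70) = 8, d(71) = 2, d(72) = 12, d(73) = 2, d(74) = 4, d(75) = 6, d(76) = 6, d(77) = 4, d(78) = 8, d(79) = 2, d(80) = 10, d(81) = 5, d(82) = 4, d(83) = 2, d(84) = 12, d(85) = 4, d(86) = 4, d(87) = 4, d(88) = 8, d(89) = 2, d(90) = 12, d(91) = 4, d(92) = 6, d(93) = 4, d(94) = 4, d(95) = 4, d(96) = 12, d(97) = 2, d(98) = 6, d(99) = 6, d(100) = 9, d(101) = 2, d(102) = 8, d(103) = 2, d(104) = 8, d(105) = 8, d(106) = 4, d(107) = 2, d(108) = 12, d(109) = 2, d(110) = 8, d(111) = 4, d(112) = 10, d(113) = 2, d(114) = 8, d(115) = 4, d(116) = 6, d(117) = 6, d(118) = 4, d(119) = 4, d(120) = 16, d(121) = 3, d(122) = 4, d(123) = 4, d(124) = 6, d(125) = 4, d(126) = 12, d(127) = 2, d(128) = 8, d(129) = 4, d(130) = 8, d(131) = 2. Summing all 131 values: 659. (Dirichlet's divisor formula: Σ_{n ≤ x} d(n) = x ln(x) + (2γ − 1) x + O(√x). For x = 131, the asymptotic estimate is ≈ 658.88.)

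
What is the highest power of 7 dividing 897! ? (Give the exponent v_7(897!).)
v_7(897!) = 148

Legendre's formula: v_p(n!) = Σ_{k ≥ 1} ⌊n / p^k⌋. For p = 7, n = 897, the terms are:
  ⌊897/7^1⌋ = ⌊897/7⌋ = 128
  ⌊897/7^2⌋ = ⌊897/49⌋ = 18
  ⌊897/7^3⌋ = ⌊897/343⌋ = 2
(the next term ⌊897/7^4⌋ = 0, terminating the sum). Summing: v_7(897!) = 128 + 18 + 2 = 148.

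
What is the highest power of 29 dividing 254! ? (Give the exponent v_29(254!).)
v_29(254!) = 8

Legendre's formula: v_p(n!) = Σ_{k ≥ 1} ⌊n / p^k⌋. For p = 29, n = 254, the terms are:
  ⌊254/29^1⌋ = ⌊254/29⌋ = 8
(the next term ⌊254/29^2⌋ = 0, terminating the sum). Summing: v_29(254!) = 8 = 8.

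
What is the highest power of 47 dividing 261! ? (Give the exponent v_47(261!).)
v_47(261!) = 5

Legendre's formula: v_p(n!) = Σ_{k ≥ 1} ⌊n / p^k⌋. For p = 47, n = 261, the terms are:
  ⌊261/47^1⌋ = ⌊261/47⌋ = 5
(the next term ⌊261/47^2⌋ = 0, terminating the sum). Summing: v_47(261!) = 5 = 5.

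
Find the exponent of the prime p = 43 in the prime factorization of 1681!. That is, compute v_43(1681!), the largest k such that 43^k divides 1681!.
v_43(1681!) = 39

Legendre's formula: v_p(n!) = Σ_{k ≥ 1} ⌊n / p^k⌋. For p = 43, n = 1681, the terms are:
  ⌊1681/43^1⌋ = ⌊1681/43⌋ = 39
(the next term ⌊1681/43^2⌋ = 0, terminating the sum). Summing: v_43(1681!) = 39 = 39.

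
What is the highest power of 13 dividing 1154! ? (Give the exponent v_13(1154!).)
v_13(1154!) = 94

Legendre's formula: v_p(n!) = Σ_{k ≥ 1} ⌊n / p^k⌋. For p = 13, n = 1154, the terms are:
  ⌊1154/13^1⌋ = ⌊1154/13⌋ = 88
  ⌊1154/13^2⌋ = ⌊1154/169⌋ = 6
(the next term ⌊1154/13^3⌋ = 0, terminating the sum). Summing: v_13(1154!) = 88 + 6 = 94.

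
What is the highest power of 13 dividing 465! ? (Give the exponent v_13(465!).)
v_13(465!) = 37

Legendre's formula: v_p(n!) = Σ_{k ≥ 1} ⌊n / p^k⌋. For p = 13, n = 465, the terms are:
  ⌊465/13^1⌋ = ⌊465/13⌋ = 35
  ⌊465/13^2⌋ = ⌊465/169⌋ = 2
(the next term ⌊465/13^3⌋ = 0, terminating the sum). Summing: v_13(465!) = 35 + 2 = 37.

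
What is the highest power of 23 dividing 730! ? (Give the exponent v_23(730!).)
v_23(730!) = 32

Legendre's formula: v_p(n!) = Σ_{k ≥ 1} ⌊n / p^k⌋. For p = 23, n = 730, the terms are:
  ⌊730/23^1⌋ = ⌊730/23⌋ = 31
  ⌊730/23^2⌋ = ⌊730/529⌋ = 1
(the next term ⌊730/23^3⌋ = 0, terminating the sum). Summing: v_23(730!) = 31 + 1 = 32.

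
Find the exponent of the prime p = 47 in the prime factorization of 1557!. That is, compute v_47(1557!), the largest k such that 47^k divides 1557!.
v_47(1557!) = 33

Legendre's formula: v_p(n!) = Σ_{k ≥ 1} ⌊n / p^k⌋. For p = 47, n = 1557, the terms are:
  ⌊1557/47^1⌋ = ⌊1557/47⌋ = 33
(the next term ⌊1557/47^2⌋ = 0, terminating the sum). Summing: v_47(1557!) = 33 = 33.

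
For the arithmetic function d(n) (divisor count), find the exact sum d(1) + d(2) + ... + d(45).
Σ_{n ≤ 45} d(n) = 182

Compute d(n) for each 1 ≤ n ≤ 45: d(1) = 1, d(2) = 2, d(3) = 2, d(4) = 3, d(5) = 2, d(6) = 4, d(7) = 2, d(8) = 4, d(9) = 3, d(10) = 4, d(11) = 2, d(12) = 6, d(13) = 2, d(14) = 4, d(15) = 4, d(16) = 5, d(17) = 2, d(18) = 6, d(19) = 2, d(20) = 6, d(21) = 4, d(22) = 4, d(23) = 2, d(24) = 8, d(25) = 3, d(26) = 4, d(27) = 4, d(28) = 6, d(29) = 2, d(30) = 8, d(31) = 2, d(32) = 6, d(33) = 4, d(34) = 4, d(35) = 4, d(36) = 9, d(37) = 2, d(38) = 4, d(39) = 4, d(40) = 8, d(41) = 2, d(42) = 8, d(43) = 2, d(44) = 6, d(45) = 6. Summing all 45 values: 182. (Dirichlet's divisor formula: Σ_{n ≤ x} d(n) = x ln(x) + (2γ − 1) x + O(√x). For x = 45, the asymptotic estimate is ≈ 178.25.)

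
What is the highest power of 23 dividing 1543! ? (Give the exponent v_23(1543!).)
v_23(1543!) = 69

Legendre's formula: v_p(n!) = Σ_{k ≥ 1} ⌊n / p^k⌋. For p = 23, n = 1543, the terms are:
  ⌊1543/23^1⌋ = ⌊1543/23⌋ = 67
  ⌊1543/23^2⌋ = ⌊1543/529⌋ = 2
(the next term ⌊1543/23^3⌋ = 0, terminating the sum). Summing: v_23(1543!) = 67 + 2 = 69.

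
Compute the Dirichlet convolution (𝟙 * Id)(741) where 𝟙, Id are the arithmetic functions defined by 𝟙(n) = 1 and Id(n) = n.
(𝟙 * Id)(741) = 1120

Divisors of 741: [1, 3, 13, 19, 39, 57, 247, 741]. For each d | 741:
  d = 1: 𝟙(1) · Id(741/1) = 1 · 741 = 741
  d = 3: 𝟙(3) · Id(741/3) = 1 · 247 = 247
  d = 13: 𝟙(13) · Id(741/13) = 1 · 57 = 57
  d = 19: 𝟙(19) · Id(741/19) = 1 · 39 = 39
  d = 39: 𝟙(39) · Id(741/39) = 1 · 19 = 19
  d = 57: 𝟙(57) · Id(741/57) = 1 · 13 = 13
  d = 247: 𝟙(247) · Id(741/247) = 1 · 3 = 3
  d = 741: 𝟙(741) · Id(741/741) = 1 · 1 = 1
Summing: (𝟙 * Id)(741) = 741 + 247 + 57 + 39 + 19 + 13 + 3 + 1 = 1120.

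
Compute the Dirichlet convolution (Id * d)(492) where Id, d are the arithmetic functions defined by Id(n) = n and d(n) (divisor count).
(Id * d)(492) = 2365

Divisors of 492: [1, 2, 3, 4, 6, 12, 41, 82, 123, 164, 246, 492]. For each d | 492:
  d = 1: Id(1) · d(492/1) = 1 · 12 = 12
  d = 2: Id(2) · d(492/2) = 2 · 8 = 16
  d = 3: Id(3) · d(492/3) = 3 · 6 = 18
  d = 4: Id(4) · d(492/4) = 4 · 4 = 16
  d = 6: Id(6) · d(492/6) = 6 · 4 = 24
  d = 12: Id(12) · d(492/12) = 12 · 2 = 24
  d = 41: Id(41) · d(492/41) = 41 · 6 = 246
  d = 82: Id(82) · d(492/82) = 82 · 4 = 328
  d = 123: Id(123) · d(492/123) = 123 · 3 = 369
  d = 164: Id(164) · d(492/164) = 164 · 2 = 328
  d = 246: Id(246) · d(492/246) = 246 · 2 = 492
  d = 492: Id(492) · d(492/492) = 492 · 1 = 492
Summing: (Id * d)(492) = 12 + 16 + 18 + 16 + 24 + 24 + 246 + 328 + 369 + 328 + 492 + 492 = 2365.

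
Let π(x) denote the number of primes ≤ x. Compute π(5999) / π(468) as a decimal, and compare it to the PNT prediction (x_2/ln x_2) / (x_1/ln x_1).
π(5999)/π(468) = 783/91 ≈ 8.6044;  PNT prediction ≈ 9.0597.

π(468) = 91 and π(5999) = 783, so π(5999)/π(468) ≈ 8.6044. The PNT-predicted ratio is (5999/ln(5999)) / (468/ln(468)) ≈ 9.0597. The two agree to within a few percent, as expected.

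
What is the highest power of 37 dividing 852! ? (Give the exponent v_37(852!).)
v_37(852!) = 23

Legendre's formula: v_p(n!) = Σ_{k ≥ 1} ⌊n / p^k⌋. For p = 37, n = 852, the terms are:
  ⌊852/37^1⌋ = ⌊852/37⌋ = 23
(the next term ⌊852/37^2⌋ = 0, terminating the sum). Summing: v_37(852!) = 23 = 23.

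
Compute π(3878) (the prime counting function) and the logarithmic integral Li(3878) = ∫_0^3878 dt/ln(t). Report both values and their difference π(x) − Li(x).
π(3878) = 537;  Li(3878) ≈ 550.63;  π(x) − Li(x) ≈ -13.63.

Direct count of primes ≤ 3878 gives π(3878) = 537. Numerical evaluation of the logarithmic integral gives Li(3878) ≈ 550.63. The difference π(x) − Li(x) ≈ -13.63 is typically negative for small/moderate x (Li(x) overestimates), though Littlewood's theorem shows this sign changes infinitely often.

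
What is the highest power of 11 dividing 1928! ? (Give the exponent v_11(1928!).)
v_11(1928!) = 191

Legendre's formula: v_p(n!) = Σ_{k ≥ 1} ⌊n / p^k⌋. For p = 11, n = 1928, the terms are:
  ⌊1928/11^1⌋ = ⌊1928/11⌋ = 175
  ⌊1928/11^2⌋ = ⌊1928/121⌋ = 15
  ⌊1928/11^3⌋ = ⌊1928/1331⌋ = 1
(the next term ⌊1928/11^4⌋ = 0, terminating the sum). Summing: v_11(1928!) = 175 + 15 + 1 = 191.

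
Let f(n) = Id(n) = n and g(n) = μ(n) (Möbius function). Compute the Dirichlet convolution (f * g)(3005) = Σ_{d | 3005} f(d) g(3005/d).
(Id * μ)(3005) = 2400

Divisors of 3005: [1, 5, 601, 3005]. For each d | 3005:
  d = 1: Id(1) · μ(3005/1) = 1 · 1 = 1
  d = 5: Id(5) · μ(3005/5) = 5 · -1 = -5
  d = 601: Id(601) · μ(3005/601) = 601 · -1 = -601
  d = 3005: Id(3005) · μ(3005/3005) = 3005 · 1 = 3005
Summing: (Id * μ)(3005) = 1 + -5 + -601 + 3005 = 2400.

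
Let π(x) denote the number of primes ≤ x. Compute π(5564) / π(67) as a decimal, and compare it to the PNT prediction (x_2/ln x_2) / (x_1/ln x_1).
π(5564)/π(67) = 734/19 ≈ 38.6316;  PNT prediction ≈ 40.4887.

π(67) = 19 and π(5564) = 734, so π(5564)/π(67) ≈ 38.6316. The PNT-predicted ratio is (5564/ln(5564)) / (67/ln(67)) ≈ 40.4887. The two agree to within a few percent, as expected.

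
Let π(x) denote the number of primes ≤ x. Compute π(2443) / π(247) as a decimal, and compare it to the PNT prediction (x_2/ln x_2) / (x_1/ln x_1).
π(2443)/π(247) = 362/53 ≈ 6.8302;  PNT prediction ≈ 6.9852.

π(247) = 53 and π(2443) = 362, so π(2443)/π(247) ≈ 6.8302. The PNT-predicted ratio is (2443/ln(2443)) / (247/ln(247)) ≈ 6.9852. The two agree to within a few percent, as expected.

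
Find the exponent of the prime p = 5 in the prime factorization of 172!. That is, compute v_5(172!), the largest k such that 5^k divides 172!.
v_5(172!) = 41

Legendre's formula: v_p(n!) = Σ_{k ≥ 1} ⌊n / p^k⌋. For p = 5, n = 172, the terms are:
  ⌊172/5^1⌋ = ⌊172/5⌋ = 34
  ⌊172/5^2⌋ = ⌊172/25⌋ = 6
  ⌊172/5^3⌋ = ⌊172/125⌋ = 1
(the next term ⌊172/5^4⌋ = 0, terminating the sum). Summing: v_5(172!) = 34 + 6 + 1 = 41.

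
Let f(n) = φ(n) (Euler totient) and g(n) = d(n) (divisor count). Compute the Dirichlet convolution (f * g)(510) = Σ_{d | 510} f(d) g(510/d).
(φ * d)(510) = 1296

Divisors of 510: [1, 2, 3, 5, 6, 10, 15, 17, 30, 34, 51, 85, 102, 170, 255, 510]. For each d | 510:
  d = 1: φ(1) · d(510/1) = 1 · 16 = 16
  d = 2: φ(2) · d(510/2) = 1 · 8 = 8
  d = 3: φ(3) · d(510/3) = 2 · 8 = 16
  d = 5: φ(5) · d(510/5) = 4 · 8 = 32
  d = 6: φ(6) · d(510/6) = 2 · 4 = 8
  d = 10: φ(10) · d(510/10) = 4 · 4 = 16
  d = 15: φ(15) · d(510/15) = 8 · 4 = 32
  d = 17: φ(17) · d(510/17) = 16 · 8 = 128
  d = 30: φ(30) · d(510/30) = 8 · 2 = 16
  d = 34: φ(34) · d(510/34) = 16 · 4 = 64
  d = 51: φ(51) · d(510/51) = 32 · 4 = 128
  d = 85: φ(85) · d(510/85) = 64 · 4 = 256
  d = 102: φ(102) · d(510/102) = 32 · 2 = 64
  d = 170: φ(170) · d(510/170) = 64 · 2 = 128
  d = 255: φ(255) · d(510/255) = 128 · 2 = 256
  d = 510: φ(510) · d(510/510) = 128 · 1 = 128
Summing: (φ * d)(510) = 16 + 8 + 16 + 32 + 8 + 16 + 32 + 128 + 16 + 64 + 128 + 256 + 64 + 128 + 256 + 128 = 1296.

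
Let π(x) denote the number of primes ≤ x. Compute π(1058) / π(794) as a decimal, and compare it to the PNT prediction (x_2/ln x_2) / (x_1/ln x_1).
π(1058)/π(794) = 177/138 ≈ 1.2826;  PNT prediction ≈ 1.2776.

π(794) = 138 and π(1058) = 177, so π(1058)/π(794) ≈ 1.2826. The PNT-predicted ratio is (1058/ln(1058)) / (794/ln(794)) ≈ 1.2776. The two agree to within a few percent, as expected.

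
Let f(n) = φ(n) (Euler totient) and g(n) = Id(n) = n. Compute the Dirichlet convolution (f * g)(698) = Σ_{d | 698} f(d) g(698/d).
(φ * Id)(698) = 2091

Divisors of 698: [1, 2, 349, 698]. For each d | 698:
  d = 1: φ(1) · Id(698/1) = 1 · 698 = 698
  d = 2: φ(2) · Id(698/2) = 1 · 349 = 349
  d = 349: φ(349) · Id(698/349) = 348 · 2 = 696
  d = 698: φ(698) · Id(698/698) = 348 · 1 = 348
Summing: (φ * Id)(698) = 698 + 349 + 696 + 348 = 2091.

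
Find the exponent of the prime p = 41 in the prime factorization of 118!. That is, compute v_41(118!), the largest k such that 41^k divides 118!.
v_41(118!) = 2

Legendre's formula: v_p(n!) = Σ_{k ≥ 1} ⌊n / p^k⌋. For p = 41, n = 118, the terms are:
  ⌊118/41^1⌋ = ⌊118/41⌋ = 2
(the next term ⌊118/41^2⌋ = 0, terminating the sum). Summing: v_41(118!) = 2 = 2.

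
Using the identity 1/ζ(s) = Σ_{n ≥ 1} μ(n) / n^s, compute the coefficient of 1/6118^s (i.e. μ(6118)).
μ(6118) = 1

Factor n = 6118 = 2 · 7 · 19 · 23. μ(n) = 0 if any exponent ≥ 2 (not squarefree); otherwise μ(n) = (−1)^{ω(n)} where ω(n) is the number of distinct prime factors. Applying: μ(6118) = 1.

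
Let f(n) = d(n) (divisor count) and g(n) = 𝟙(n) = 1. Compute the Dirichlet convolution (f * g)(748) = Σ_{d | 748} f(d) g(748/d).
(d * 𝟙)(748) = 54

Divisors of 748: [1, 2, 4, 11, 17, 22, 34, 44, 68, 187, 374, 748]. For each d | 748:
  d = 1: d(1) · 𝟙(748/1) = 1 · 1 = 1
  d = 2: d(2) · 𝟙(748/2) = 2 · 1 = 2
  d = 4: d(4) · 𝟙(748/4) = 3 · 1 = 3
  d = 11: d(11) · 𝟙(748/11) = 2 · 1 = 2
  d = 17: d(17) · 𝟙(748/17) = 2 · 1 = 2
  d = 22: d(22) · 𝟙(748/22) = 4 · 1 = 4
  d = 34: d(34) · 𝟙(748/34) = 4 · 1 = 4
  d = 44: d(44) · 𝟙(748/44) = 6 · 1 = 6
  d = 68: d(68) · 𝟙(748/68) = 6 · 1 = 6
  d = 187: d(187) · 𝟙(748/187) = 4 · 1 = 4
  d = 374: d(374) · 𝟙(748/374) = 8 · 1 = 8
  d = 748: d(748) · 𝟙(748/748) = 12 · 1 = 12
Summing: (d * 𝟙)(748) = 1 + 2 + 3 + 2 + 2 + 4 + 4 + 6 + 6 + 4 + 8 + 12 = 54.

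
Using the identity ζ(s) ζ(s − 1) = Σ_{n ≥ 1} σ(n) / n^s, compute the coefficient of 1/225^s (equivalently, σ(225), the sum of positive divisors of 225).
σ(225) = 403

In the product (Σ m^0/m^s)(Σ k / k^s) = Σ (Σ_{d | n} d) / n^s, the coefficient of 1/n^s is σ(n) = Σ_{d | n} d. For n = 225, divisors are [1, 3, 5, 9, 15, 25, 45, 75, 225]; summing: σ(225) = 403.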